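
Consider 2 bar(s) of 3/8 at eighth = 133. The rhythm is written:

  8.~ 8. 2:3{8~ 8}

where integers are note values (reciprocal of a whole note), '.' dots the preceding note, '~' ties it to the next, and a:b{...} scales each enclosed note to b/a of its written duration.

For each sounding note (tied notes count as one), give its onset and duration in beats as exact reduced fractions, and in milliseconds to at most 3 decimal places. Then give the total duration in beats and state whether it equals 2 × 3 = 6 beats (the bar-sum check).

1) 0.0ms=0b +1353.383ms=3b
2) 1353.383ms=3b +1353.383ms=3b
Σ=6b of 6 (133bpm 3/8) — PASS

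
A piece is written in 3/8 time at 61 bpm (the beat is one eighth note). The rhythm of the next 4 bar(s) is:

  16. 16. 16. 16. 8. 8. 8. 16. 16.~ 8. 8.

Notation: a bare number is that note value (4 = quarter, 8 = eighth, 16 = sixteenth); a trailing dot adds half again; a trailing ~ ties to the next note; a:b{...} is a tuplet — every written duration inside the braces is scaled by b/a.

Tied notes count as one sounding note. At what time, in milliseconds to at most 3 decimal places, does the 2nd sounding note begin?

1. 0.0ms @ 0 + 737.705ms (3/4)
2. 737.705ms @ 3/4 + 737.705ms (3/4)
3. 1475.41ms @ 3/2 + 737.705ms (3/4)
4. 2213.115ms @ 9/4 + 737.705ms (3/4)
5. 2950.82ms @ 3 + 1475.41ms (3/2)
6. 4426.23ms @ 9/2 + 1475.41ms (3/2)
7. 5901.639ms @ 6 + 1475.41ms (3/2)
8. 7377.049ms @ 15/2 + 737.705ms (3/4)
9. 8114.754ms @ 33/4 + 2213.115ms (9/4)
10. 10327.869ms @ 21/2 + 1475.41ms (3/2)

note 2 onset = 3/4b = 737.705ms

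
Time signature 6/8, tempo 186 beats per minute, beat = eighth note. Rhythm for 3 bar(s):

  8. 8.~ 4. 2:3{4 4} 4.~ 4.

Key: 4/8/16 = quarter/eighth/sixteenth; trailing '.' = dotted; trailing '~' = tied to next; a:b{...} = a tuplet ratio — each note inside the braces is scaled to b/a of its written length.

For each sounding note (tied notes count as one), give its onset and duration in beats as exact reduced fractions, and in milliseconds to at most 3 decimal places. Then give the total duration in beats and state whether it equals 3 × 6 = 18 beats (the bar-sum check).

1) 0.0ms=0b +483.871ms=3/2b
2) 483.871ms=3/2b +1451.613ms=9/2b
3) 1935.484ms=6b +967.742ms=3b
4) 2903.226ms=9b +967.742ms=3b
5) 3870.968ms=12b +1935.484ms=6b
Σ=18b of 18 (186bpm 6/8) — PASS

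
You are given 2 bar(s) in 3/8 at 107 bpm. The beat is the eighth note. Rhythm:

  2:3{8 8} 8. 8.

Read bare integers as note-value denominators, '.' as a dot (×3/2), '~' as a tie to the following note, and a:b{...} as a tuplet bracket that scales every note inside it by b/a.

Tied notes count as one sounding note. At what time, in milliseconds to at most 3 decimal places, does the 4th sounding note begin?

1. 0.0ms @ 0 + 841.121ms (3/2)
2. 841.121ms @ 3/2 + 841.121ms (3/2)
3. 1682.243ms @ 3 + 841.121ms (3/2)
4. 2523.364ms @ 9/2 + 841.121ms (3/2)

note 4 onset = 9/2b = 2523.364ms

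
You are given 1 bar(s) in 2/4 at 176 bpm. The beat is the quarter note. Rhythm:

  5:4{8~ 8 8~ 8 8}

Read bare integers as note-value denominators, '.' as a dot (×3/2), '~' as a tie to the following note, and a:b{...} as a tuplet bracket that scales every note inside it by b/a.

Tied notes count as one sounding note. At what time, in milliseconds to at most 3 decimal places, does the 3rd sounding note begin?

1. 0.0ms @ 0 + 272.727ms (4/5)
2. 272.727ms @ 4/5 + 272.727ms (4/5)
3. 545.455ms @ 8/5 + 136.364ms (2/5)

note 3 onset = 8/5b = 545.455ms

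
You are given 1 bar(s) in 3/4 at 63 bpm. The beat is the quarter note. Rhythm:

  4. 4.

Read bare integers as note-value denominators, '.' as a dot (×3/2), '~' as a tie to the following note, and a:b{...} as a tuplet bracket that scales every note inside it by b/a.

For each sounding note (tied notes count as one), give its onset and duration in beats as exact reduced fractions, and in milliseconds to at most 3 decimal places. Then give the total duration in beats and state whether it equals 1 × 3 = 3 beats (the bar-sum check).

1) 0.0ms=0b +1428.571ms=3/2b
2) 1428.571ms=3/2b +1428.571ms=3/2b
Σ=3b of 3 (63bpm 3/4) — PASS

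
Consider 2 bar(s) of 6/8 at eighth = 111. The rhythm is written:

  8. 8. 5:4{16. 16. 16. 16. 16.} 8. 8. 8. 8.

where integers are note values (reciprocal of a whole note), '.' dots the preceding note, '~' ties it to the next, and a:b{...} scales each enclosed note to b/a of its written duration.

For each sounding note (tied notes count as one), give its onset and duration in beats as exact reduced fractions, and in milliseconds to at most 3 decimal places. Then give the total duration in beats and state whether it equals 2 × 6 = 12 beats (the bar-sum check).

1) 0.0ms=0b +810.811ms=3/2b
2) 810.811ms=3/2b +810.811ms=3/2b
3) 1621.622ms=3b +324.324ms=3/5b
4) 1945.946ms=18/5b +324.324ms=3/5b
5) 2270.27ms=21/5b +324.324ms=3/5b
6) 2594.595ms=24/5b +324.324ms=3/5b
7) 2918.919ms=27/5b +324.324ms=3/5b
8) 3243.243ms=6b +810.811ms=3/2b
9) 4054.054ms=15/2b +810.811ms=3/2b
10) 4864.865ms=9b +810.811ms=3/2b
11) 5675.676ms=21/2b +810.811ms=3/2b
Σ=12b of 12 (111bpm 6/8) — PASS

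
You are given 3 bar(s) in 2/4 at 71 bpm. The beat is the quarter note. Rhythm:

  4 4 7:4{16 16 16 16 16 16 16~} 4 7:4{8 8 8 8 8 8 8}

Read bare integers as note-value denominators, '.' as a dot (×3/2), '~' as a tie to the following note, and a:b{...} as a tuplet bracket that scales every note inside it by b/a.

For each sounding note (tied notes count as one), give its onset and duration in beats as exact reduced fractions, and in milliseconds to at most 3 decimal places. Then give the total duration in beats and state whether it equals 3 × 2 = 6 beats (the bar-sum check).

1) 0.0ms=0b +845.07ms=1b
2) 845.07ms=1b +845.07ms=1b
3) 1690.141ms=2b +120.724ms=1/7b
4) 1810.865ms=15/7b +120.724ms=1/7b
5) 1931.59ms=16/7b +120.724ms=1/7b
6) 2052.314ms=17/7b +120.724ms=1/7b
7) 2173.038ms=18/7b +120.724ms=1/7b
8) 2293.763ms=19/7b +120.724ms=1/7b
9) 2414.487ms=20/7b +965.795ms=8/7b
10) 3380.282ms=4b +241.449ms=2/7b
11) 3621.73ms=30/7b +241.449ms=2/7b
12) 3863.179ms=32/7b +241.449ms=2/7b
13) 4104.628ms=34/7b +241.449ms=2/7b
14) 4346.076ms=36/7b +241.449ms=2/7b
15) 4587.525ms=38/7b +241.449ms=2/7b
16) 4828.974ms=40/7b +241.449ms=2/7b
Σ=6b of 6 (71bpm 2/4) — PASS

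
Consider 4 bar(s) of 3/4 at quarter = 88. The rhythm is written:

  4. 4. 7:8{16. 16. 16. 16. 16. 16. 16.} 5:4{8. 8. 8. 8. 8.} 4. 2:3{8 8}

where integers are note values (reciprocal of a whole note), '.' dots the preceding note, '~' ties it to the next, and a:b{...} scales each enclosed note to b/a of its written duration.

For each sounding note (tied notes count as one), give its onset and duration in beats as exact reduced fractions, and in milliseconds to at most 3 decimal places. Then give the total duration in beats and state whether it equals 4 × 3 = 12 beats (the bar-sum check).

1) 0.0ms=0b +1022.727ms=3/2b
2) 1022.727ms=3/2b +1022.727ms=3/2b
3) 2045.455ms=3b +292.208ms=3/7b
4) 2337.662ms=24/7b +292.208ms=3/7b
5) 2629.87ms=27/7b +292.208ms=3/7b
6) 2922.078ms=30/7b +292.208ms=3/7b
7) 3214.286ms=33/7b +292.208ms=3/7b
8) 3506.494ms=36/7b +292.208ms=3/7b
9) 3798.701ms=39/7b +292.208ms=3/7b
10) 4090.909ms=6b +409.091ms=3/5b
11) 4500.0ms=33/5b +409.091ms=3/5b
12) 4909.091ms=36/5b +409.091ms=3/5b
13) 5318.182ms=39/5b +409.091ms=3/5b
14) 5727.273ms=42/5b +409.091ms=3/5b
15) 6136.364ms=9b +1022.727ms=3/2b
16) 7159.091ms=21/2b +511.364ms=3/4b
17) 7670.455ms=45/4b +511.364ms=3/4b
Σ=12b of 12 (88bpm 3/4) — PASS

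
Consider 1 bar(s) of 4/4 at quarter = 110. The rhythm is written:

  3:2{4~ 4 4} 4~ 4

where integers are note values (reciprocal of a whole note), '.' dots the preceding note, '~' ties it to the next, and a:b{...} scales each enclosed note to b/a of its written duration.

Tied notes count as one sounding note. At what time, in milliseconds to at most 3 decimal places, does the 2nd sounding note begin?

note 2 onset = 4/3b = 727.273ms

1. 0.0ms @ 0 + 727.273ms (4/3)
2. 727.273ms @ 4/3 + 363.636ms (2/3)
3. 1090.909ms @ 2 + 1090.909ms (2)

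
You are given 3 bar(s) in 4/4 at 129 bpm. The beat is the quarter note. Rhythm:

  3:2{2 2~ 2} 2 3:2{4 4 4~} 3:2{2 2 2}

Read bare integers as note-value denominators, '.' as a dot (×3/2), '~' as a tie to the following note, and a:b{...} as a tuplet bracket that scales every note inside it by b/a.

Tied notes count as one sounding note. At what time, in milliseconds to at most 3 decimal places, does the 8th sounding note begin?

note 8 onset = 32/3b = 4961.24ms

1. 0.0ms @ 0 + 620.155ms (4/3)
2. 620.155ms @ 4/3 + 1240.31ms (8/3)
3. 1860.465ms @ 4 + 930.233ms (2)
4. 2790.698ms @ 6 + 310.078ms (2/3)
5. 3100.775ms @ 20/3 + 310.078ms (2/3)
6. 3410.853ms @ 22/3 + 930.233ms (2)
7. 4341.085ms @ 28/3 + 620.155ms (4/3)
8. 4961.24ms @ 32/3 + 620.155ms (4/3)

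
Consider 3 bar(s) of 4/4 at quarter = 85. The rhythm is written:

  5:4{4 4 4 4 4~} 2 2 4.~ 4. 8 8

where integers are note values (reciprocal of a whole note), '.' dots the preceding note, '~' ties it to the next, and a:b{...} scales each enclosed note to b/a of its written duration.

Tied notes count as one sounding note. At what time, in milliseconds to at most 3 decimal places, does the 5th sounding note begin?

note 5 onset = 16/5b = 2258.824ms

1. 0.0ms @ 0 + 564.706ms (4/5)
2. 564.706ms @ 4/5 + 564.706ms (4/5)
3. 1129.412ms @ 8/5 + 564.706ms (4/5)
4. 1694.118ms @ 12/5 + 564.706ms (4/5)
5. 2258.824ms @ 16/5 + 1976.471ms (14/5)
6. 4235.294ms @ 6 + 1411.765ms (2)
7. 5647.059ms @ 8 + 2117.647ms (3)
8. 7764.706ms @ 11 + 352.941ms (1/2)
9. 8117.647ms @ 23/2 + 352.941ms (1/2)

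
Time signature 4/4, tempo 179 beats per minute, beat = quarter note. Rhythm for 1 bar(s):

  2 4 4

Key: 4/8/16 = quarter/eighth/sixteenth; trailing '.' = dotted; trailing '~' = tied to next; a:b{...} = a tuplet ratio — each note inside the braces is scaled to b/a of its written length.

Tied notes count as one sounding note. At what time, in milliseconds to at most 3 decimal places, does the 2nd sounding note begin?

note 2 onset = 2b = 670.391ms

1. 0.0ms @ 0 + 670.391ms (2)
2. 670.391ms @ 2 + 335.196ms (1)
3. 1005.587ms @ 3 + 335.196ms (1)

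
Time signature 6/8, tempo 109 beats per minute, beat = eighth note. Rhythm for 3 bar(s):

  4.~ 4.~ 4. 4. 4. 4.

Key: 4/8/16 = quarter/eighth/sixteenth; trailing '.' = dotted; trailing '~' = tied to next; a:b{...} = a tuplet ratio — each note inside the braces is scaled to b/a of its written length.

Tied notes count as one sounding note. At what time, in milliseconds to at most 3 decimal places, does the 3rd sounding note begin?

note 3 onset = 12b = 6605.505ms

1. 0.0ms @ 0 + 4954.128ms (9)
2. 4954.128ms @ 9 + 1651.376ms (3)
3. 6605.505ms @ 12 + 1651.376ms (3)
4. 8256.881ms @ 15 + 1651.376ms (3)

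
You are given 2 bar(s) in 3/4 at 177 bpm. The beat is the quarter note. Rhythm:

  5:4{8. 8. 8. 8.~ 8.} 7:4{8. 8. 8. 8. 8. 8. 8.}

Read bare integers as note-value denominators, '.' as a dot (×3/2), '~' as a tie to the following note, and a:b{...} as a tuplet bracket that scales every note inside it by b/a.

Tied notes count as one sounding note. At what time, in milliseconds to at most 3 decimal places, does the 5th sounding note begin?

1. 0.0ms @ 0 + 203.39ms (3/5)
2. 203.39ms @ 3/5 + 203.39ms (3/5)
3. 406.78ms @ 6/5 + 203.39ms (3/5)
4. 610.169ms @ 9/5 + 406.78ms (6/5)
5. 1016.949ms @ 3 + 145.278ms (3/7)
6. 1162.228ms @ 24/7 + 145.278ms (3/7)
7. 1307.506ms @ 27/7 + 145.278ms (3/7)
8. 1452.785ms @ 30/7 + 145.278ms (3/7)
9. 1598.063ms @ 33/7 + 145.278ms (3/7)
10. 1743.341ms @ 36/7 + 145.278ms (3/7)
11. 1888.62ms @ 39/7 + 145.278ms (3/7)

note 5 onset = 3b = 1016.949ms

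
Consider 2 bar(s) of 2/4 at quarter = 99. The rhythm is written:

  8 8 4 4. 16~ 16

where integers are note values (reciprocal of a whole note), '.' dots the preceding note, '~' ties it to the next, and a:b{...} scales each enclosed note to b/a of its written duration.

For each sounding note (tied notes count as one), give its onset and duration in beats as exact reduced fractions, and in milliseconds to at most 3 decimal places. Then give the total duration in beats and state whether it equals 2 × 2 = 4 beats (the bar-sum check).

1) 0.0ms=0b +303.03ms=1/2b
2) 303.03ms=1/2b +303.03ms=1/2b
3) 606.061ms=1b +606.061ms=1b
4) 1212.121ms=2b +909.091ms=3/2b
5) 2121.212ms=7/2b +303.03ms=1/2b
Σ=4b of 4 (99bpm 2/4) — PASS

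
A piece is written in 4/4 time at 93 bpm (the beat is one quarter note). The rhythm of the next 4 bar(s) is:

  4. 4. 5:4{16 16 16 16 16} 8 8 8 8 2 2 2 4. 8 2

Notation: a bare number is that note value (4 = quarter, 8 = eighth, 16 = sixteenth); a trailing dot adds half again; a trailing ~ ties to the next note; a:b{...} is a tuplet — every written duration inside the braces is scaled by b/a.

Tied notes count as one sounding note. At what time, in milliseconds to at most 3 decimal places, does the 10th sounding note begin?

note 10 onset = 5b = 3225.806ms

1. 0.0ms @ 0 + 967.742ms (3/2)
2. 967.742ms @ 3/2 + 967.742ms (3/2)
3. 1935.484ms @ 3 + 129.032ms (1/5)
4. 2064.516ms @ 16/5 + 129.032ms (1/5)
5. 2193.548ms @ 17/5 + 129.032ms (1/5)
6. 2322.581ms @ 18/5 + 129.032ms (1/5)
7. 2451.613ms @ 19/5 + 129.032ms (1/5)
8. 2580.645ms @ 4 + 322.581ms (1/2)
9. 2903.226ms @ 9/2 + 322.581ms (1/2)
10. 3225.806ms @ 5 + 322.581ms (1/2)
11. 3548.387ms @ 11/2 + 322.581ms (1/2)
12. 3870.968ms @ 6 + 1290.323ms (2)
13. 5161.29ms @ 8 + 1290.323ms (2)
14. 6451.613ms @ 10 + 1290.323ms (2)
15. 7741.935ms @ 12 + 967.742ms (3/2)
16. 8709.677ms @ 27/2 + 322.581ms (1/2)
17. 9032.258ms @ 14 + 1290.323ms (2)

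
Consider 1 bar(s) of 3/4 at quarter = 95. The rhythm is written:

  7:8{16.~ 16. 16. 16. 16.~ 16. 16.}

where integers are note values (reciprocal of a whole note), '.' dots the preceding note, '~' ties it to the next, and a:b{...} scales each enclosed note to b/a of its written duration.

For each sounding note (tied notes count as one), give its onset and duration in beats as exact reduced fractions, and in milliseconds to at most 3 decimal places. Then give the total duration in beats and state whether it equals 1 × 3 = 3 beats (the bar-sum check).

1) 0.0ms=0b +541.353ms=6/7b
2) 541.353ms=6/7b +270.677ms=3/7b
3) 812.03ms=9/7b +270.677ms=3/7b
4) 1082.707ms=12/7b +541.353ms=6/7b
5) 1624.06ms=18/7b +270.677ms=3/7b
Σ=3b of 3 (95bpm 3/4) — PASS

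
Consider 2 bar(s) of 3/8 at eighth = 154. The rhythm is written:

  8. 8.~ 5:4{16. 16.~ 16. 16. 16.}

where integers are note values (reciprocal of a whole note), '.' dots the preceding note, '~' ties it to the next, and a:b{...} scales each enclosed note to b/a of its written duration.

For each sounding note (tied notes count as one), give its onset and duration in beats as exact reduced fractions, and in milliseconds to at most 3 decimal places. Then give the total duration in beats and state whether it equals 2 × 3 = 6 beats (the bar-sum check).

1) 0.0ms=0b +584.416ms=3/2b
2) 584.416ms=3/2b +818.182ms=21/10b
3) 1402.597ms=18/5b +467.532ms=6/5b
4) 1870.13ms=24/5b +233.766ms=3/5b
5) 2103.896ms=27/5b +233.766ms=3/5b
Σ=6b of 6 (154bpm 3/8) — PASS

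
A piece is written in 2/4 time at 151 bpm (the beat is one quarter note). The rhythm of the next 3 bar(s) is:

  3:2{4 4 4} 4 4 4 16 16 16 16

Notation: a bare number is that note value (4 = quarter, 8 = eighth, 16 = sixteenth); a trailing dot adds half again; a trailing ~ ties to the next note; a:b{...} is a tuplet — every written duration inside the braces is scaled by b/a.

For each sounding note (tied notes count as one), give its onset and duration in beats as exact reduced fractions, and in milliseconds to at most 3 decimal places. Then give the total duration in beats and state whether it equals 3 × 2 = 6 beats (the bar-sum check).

1) 0.0ms=0b +264.901ms=2/3b
2) 264.901ms=2/3b +264.901ms=2/3b
3) 529.801ms=4/3b +264.901ms=2/3b
4) 794.702ms=2b +397.351ms=1b
5) 1192.053ms=3b +397.351ms=1b
6) 1589.404ms=4b +397.351ms=1b
7) 1986.755ms=5b +99.338ms=1/4b
8) 2086.093ms=21/4b +99.338ms=1/4b
9) 2185.43ms=11/2b +99.338ms=1/4b
10) 2284.768ms=23/4b +99.338ms=1/4b
Σ=6b of 6 (151bpm 2/4) — PASS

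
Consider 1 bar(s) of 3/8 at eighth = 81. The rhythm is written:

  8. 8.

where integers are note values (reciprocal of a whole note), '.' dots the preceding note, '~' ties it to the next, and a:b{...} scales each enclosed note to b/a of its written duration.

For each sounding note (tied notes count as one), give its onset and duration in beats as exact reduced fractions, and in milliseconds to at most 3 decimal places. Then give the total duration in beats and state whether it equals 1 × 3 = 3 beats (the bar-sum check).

1) 0.0ms=0b +1111.111ms=3/2b
2) 1111.111ms=3/2b +1111.111ms=3/2b
Σ=3b of 3 (81bpm 3/8) — PASS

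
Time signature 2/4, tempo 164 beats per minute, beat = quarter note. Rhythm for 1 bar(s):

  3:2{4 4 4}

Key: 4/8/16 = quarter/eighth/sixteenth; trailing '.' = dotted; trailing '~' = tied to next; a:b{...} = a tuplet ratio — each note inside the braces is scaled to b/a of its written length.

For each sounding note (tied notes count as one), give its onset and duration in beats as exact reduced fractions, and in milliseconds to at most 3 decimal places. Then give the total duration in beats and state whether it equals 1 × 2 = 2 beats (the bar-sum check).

1) 0.0ms=0b +243.902ms=2/3b
2) 243.902ms=2/3b +243.902ms=2/3b
3) 487.805ms=4/3b +243.902ms=2/3b
Σ=2b of 2 (164bpm 2/4) — PASS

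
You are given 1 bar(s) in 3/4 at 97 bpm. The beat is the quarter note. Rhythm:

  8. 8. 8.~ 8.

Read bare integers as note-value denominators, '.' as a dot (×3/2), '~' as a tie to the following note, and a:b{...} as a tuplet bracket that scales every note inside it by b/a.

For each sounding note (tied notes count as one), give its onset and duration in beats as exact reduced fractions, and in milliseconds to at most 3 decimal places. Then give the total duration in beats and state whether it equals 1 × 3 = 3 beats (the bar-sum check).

1) 0.0ms=0b +463.918ms=3/4b
2) 463.918ms=3/4b +463.918ms=3/4b
3) 927.835ms=3/2b +927.835ms=3/2b
Σ=3b of 3 (97bpm 3/4) — PASS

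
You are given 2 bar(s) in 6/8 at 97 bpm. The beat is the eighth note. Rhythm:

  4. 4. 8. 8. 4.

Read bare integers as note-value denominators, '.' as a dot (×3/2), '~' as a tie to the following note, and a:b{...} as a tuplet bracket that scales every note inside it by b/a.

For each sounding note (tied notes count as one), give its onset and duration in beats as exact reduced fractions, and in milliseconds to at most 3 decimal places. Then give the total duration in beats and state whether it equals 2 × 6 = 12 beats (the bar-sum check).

1) 0.0ms=0b +1855.67ms=3b
2) 1855.67ms=3b +1855.67ms=3b
3) 3711.34ms=6b +927.835ms=3/2b
4) 4639.175ms=15/2b +927.835ms=3/2b
5) 5567.01ms=9b +1855.67ms=3b
Σ=12b of 12 (97bpm 6/8) — PASS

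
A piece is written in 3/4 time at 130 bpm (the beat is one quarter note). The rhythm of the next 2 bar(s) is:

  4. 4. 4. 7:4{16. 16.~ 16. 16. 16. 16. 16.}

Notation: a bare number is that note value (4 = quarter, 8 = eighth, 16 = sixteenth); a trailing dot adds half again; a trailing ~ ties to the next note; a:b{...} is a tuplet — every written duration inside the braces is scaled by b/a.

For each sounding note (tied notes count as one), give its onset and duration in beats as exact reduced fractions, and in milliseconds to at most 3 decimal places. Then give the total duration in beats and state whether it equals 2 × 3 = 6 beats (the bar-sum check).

1) 0.0ms=0b +692.308ms=3/2b
2) 692.308ms=3/2b +692.308ms=3/2b
3) 1384.615ms=3b +692.308ms=3/2b
4) 2076.923ms=9/2b +98.901ms=3/14b
5) 2175.824ms=33/7b +197.802ms=3/7b
6) 2373.626ms=36/7b +98.901ms=3/14b
7) 2472.527ms=75/14b +98.901ms=3/14b
8) 2571.429ms=39/7b +98.901ms=3/14b
9) 2670.33ms=81/14b +98.901ms=3/14b
Σ=6b of 6 (130bpm 3/4) — PASS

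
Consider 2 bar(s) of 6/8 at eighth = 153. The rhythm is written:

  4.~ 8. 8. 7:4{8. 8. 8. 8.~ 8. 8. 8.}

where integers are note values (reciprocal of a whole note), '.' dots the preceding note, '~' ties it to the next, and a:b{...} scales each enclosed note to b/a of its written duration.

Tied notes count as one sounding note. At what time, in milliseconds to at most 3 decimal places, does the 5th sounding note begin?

note 5 onset = 54/7b = 3025.21ms

1. 0.0ms @ 0 + 1764.706ms (9/2)
2. 1764.706ms @ 9/2 + 588.235ms (3/2)
3. 2352.941ms @ 6 + 336.134ms (6/7)
4. 2689.076ms @ 48/7 + 336.134ms (6/7)
5. 3025.21ms @ 54/7 + 336.134ms (6/7)
6. 3361.345ms @ 60/7 + 672.269ms (12/7)
7. 4033.613ms @ 72/7 + 336.134ms (6/7)
8. 4369.748ms @ 78/7 + 336.134ms (6/7)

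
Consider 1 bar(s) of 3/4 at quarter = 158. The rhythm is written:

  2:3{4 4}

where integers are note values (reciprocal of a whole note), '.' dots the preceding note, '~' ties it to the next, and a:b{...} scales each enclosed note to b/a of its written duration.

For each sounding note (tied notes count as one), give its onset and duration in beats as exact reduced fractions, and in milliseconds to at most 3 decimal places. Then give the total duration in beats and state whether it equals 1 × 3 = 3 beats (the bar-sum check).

1) 0.0ms=0b +569.62ms=3/2b
2) 569.62ms=3/2b +569.62ms=3/2b
Σ=3b of 3 (158bpm 3/4) — PASS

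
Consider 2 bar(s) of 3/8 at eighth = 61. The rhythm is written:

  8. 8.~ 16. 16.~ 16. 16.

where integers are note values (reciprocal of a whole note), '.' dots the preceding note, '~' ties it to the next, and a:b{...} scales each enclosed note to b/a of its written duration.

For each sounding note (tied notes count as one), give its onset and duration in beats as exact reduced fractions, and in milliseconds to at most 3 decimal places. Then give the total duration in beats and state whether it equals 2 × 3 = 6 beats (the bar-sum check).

1) 0.0ms=0b +1475.41ms=3/2b
2) 1475.41ms=3/2b +2213.115ms=9/4b
3) 3688.525ms=15/4b +1475.41ms=3/2b
4) 5163.934ms=21/4b +737.705ms=3/4b
Σ=6b of 6 (61bpm 3/8) — PASS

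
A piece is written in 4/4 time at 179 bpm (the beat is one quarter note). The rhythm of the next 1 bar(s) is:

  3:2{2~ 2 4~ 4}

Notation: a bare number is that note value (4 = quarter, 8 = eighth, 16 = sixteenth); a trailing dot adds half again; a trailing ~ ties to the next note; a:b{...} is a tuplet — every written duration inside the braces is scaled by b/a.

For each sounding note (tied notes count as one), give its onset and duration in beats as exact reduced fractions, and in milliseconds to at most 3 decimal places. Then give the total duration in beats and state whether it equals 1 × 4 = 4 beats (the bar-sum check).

1) 0.0ms=0b +893.855ms=8/3b
2) 893.855ms=8/3b +446.927ms=4/3b
Σ=4b of 4 (179bpm 4/4) — PASS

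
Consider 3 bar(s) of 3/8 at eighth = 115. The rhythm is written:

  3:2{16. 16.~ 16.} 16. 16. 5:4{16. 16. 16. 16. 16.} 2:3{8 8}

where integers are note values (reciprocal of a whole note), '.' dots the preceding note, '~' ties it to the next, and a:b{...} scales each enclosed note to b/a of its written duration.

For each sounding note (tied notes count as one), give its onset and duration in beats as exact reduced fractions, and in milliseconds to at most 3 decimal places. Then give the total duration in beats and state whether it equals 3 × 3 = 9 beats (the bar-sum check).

1) 0.0ms=0b +260.87ms=1/2b
2) 260.87ms=1/2b +521.739ms=1b
3) 782.609ms=3/2b +391.304ms=3/4b
4) 1173.913ms=9/4b +391.304ms=3/4b
5) 1565.217ms=3b +313.043ms=3/5b
6) 1878.261ms=18/5b +313.043ms=3/5b
7) 2191.304ms=21/5b +313.043ms=3/5b
8) 2504.348ms=24/5b +313.043ms=3/5b
9) 2817.391ms=27/5b +313.043ms=3/5b
10) 3130.435ms=6b +782.609ms=3/2b
11) 3913.043ms=15/2b +782.609ms=3/2b
Σ=9b of 9 (115bpm 3/8) — PASS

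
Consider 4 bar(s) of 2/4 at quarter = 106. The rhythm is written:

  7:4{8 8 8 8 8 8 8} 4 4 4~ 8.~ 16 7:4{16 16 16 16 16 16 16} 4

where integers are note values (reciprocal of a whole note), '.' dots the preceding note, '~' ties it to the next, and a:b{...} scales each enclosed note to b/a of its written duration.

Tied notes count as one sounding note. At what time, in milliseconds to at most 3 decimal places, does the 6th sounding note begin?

1. 0.0ms @ 0 + 161.725ms (2/7)
2. 161.725ms @ 2/7 + 161.725ms (2/7)
3. 323.45ms @ 4/7 + 161.725ms (2/7)
4. 485.175ms @ 6/7 + 161.725ms (2/7)
5. 646.9ms @ 8/7 + 161.725ms (2/7)
6. 808.625ms @ 10/7 + 161.725ms (2/7)
7. 970.35ms @ 12/7 + 161.725ms (2/7)
8. 1132.075ms @ 2 + 566.038ms (1)
9. 1698.113ms @ 3 + 566.038ms (1)
10. 2264.151ms @ 4 + 1132.075ms (2)
11. 3396.226ms @ 6 + 80.863ms (1/7)
12. 3477.089ms @ 43/7 + 80.863ms (1/7)
13. 3557.951ms @ 44/7 + 80.863ms (1/7)
14. 3638.814ms @ 45/7 + 80.863ms (1/7)
15. 3719.677ms @ 46/7 + 80.863ms (1/7)
16. 3800.539ms @ 47/7 + 80.863ms (1/7)
17. 3881.402ms @ 48/7 + 80.863ms (1/7)
18. 3962.264ms @ 7 + 566.038ms (1)

note 6 onset = 10/7b = 808.625ms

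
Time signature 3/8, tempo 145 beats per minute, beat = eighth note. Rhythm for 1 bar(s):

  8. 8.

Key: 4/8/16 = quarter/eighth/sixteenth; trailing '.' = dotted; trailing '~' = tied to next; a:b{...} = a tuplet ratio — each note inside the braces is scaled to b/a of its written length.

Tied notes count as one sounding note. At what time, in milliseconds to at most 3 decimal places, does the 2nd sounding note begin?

1. 0.0ms @ 0 + 620.69ms (3/2)
2. 620.69ms @ 3/2 + 620.69ms (3/2)

note 2 onset = 3/2b = 620.69ms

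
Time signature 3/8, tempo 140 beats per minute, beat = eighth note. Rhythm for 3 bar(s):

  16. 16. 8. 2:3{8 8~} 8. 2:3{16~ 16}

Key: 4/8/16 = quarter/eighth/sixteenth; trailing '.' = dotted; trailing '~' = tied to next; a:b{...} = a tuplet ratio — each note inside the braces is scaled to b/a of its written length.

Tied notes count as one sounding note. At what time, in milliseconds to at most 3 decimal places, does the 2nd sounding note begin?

note 2 onset = 3/4b = 321.429ms

1. 0.0ms @ 0 + 321.429ms (3/4)
2. 321.429ms @ 3/4 + 321.429ms (3/4)
3. 642.857ms @ 3/2 + 642.857ms (3/2)
4. 1285.714ms @ 3 + 642.857ms (3/2)
5. 1928.571ms @ 9/2 + 1285.714ms (3)
6. 3214.286ms @ 15/2 + 642.857ms (3/2)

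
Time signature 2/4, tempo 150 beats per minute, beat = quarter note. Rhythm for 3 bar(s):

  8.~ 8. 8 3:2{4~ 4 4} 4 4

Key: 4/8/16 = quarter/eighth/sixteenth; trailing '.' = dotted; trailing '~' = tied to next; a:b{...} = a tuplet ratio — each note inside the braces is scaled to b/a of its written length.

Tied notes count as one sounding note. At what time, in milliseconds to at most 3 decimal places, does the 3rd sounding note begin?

note 3 onset = 2b = 800.0ms

1. 0.0ms @ 0 + 600.0ms (3/2)
2. 600.0ms @ 3/2 + 200.0ms (1/2)
3. 800.0ms @ 2 + 533.333ms (4/3)
4. 1333.333ms @ 10/3 + 266.667ms (2/3)
5. 1600.0ms @ 4 + 400.0ms (1)
6. 2000.0ms @ 5 + 400.0ms (1)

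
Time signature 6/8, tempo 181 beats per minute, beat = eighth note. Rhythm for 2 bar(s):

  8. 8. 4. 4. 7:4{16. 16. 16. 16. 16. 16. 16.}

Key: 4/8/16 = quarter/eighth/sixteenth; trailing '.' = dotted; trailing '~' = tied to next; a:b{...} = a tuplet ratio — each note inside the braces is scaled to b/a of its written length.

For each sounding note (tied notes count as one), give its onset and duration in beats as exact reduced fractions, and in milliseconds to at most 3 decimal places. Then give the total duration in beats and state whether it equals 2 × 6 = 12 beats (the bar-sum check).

1) 0.0ms=0b +497.238ms=3/2b
2) 497.238ms=3/2b +497.238ms=3/2b
3) 994.475ms=3b +994.475ms=3b
4) 1988.95ms=6b +994.475ms=3b
5) 2983.425ms=9b +142.068ms=3/7b
6) 3125.493ms=66/7b +142.068ms=3/7b
7) 3267.561ms=69/7b +142.068ms=3/7b
8) 3409.629ms=72/7b +142.068ms=3/7b
9) 3551.697ms=75/7b +142.068ms=3/7b
10) 3693.765ms=78/7b +142.068ms=3/7b
11) 3835.833ms=81/7b +142.068ms=3/7b
Σ=12b of 12 (181bpm 6/8) — PASS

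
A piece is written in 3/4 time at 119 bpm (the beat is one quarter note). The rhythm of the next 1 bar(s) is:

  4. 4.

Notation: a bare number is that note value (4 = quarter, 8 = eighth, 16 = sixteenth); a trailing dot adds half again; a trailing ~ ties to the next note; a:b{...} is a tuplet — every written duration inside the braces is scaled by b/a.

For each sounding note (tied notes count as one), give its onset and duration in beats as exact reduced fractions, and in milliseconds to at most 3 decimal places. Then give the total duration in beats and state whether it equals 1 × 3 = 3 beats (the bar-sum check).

1) 0.0ms=0b +756.303ms=3/2b
2) 756.303ms=3/2b +756.303ms=3/2b
Σ=3b of 3 (119bpm 3/4) — PASS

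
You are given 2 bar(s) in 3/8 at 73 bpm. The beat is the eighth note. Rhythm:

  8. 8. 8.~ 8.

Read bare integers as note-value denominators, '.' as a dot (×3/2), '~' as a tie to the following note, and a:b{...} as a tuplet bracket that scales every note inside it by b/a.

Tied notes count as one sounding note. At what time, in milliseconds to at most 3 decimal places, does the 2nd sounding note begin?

1. 0.0ms @ 0 + 1232.877ms (3/2)
2. 1232.877ms @ 3/2 + 1232.877ms (3/2)
3. 2465.753ms @ 3 + 2465.753ms (3)

note 2 onset = 3/2b = 1232.877ms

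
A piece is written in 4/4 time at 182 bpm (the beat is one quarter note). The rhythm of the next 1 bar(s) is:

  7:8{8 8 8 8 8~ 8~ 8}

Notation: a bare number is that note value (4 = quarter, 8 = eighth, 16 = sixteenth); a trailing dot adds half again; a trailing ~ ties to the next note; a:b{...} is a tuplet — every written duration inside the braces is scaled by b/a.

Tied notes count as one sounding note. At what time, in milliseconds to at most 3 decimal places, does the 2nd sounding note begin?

1. 0.0ms @ 0 + 188.383ms (4/7)
2. 188.383ms @ 4/7 + 188.383ms (4/7)
3. 376.766ms @ 8/7 + 188.383ms (4/7)
4. 565.149ms @ 12/7 + 188.383ms (4/7)
5. 753.532ms @ 16/7 + 565.149ms (12/7)

note 2 onset = 4/7b = 188.383ms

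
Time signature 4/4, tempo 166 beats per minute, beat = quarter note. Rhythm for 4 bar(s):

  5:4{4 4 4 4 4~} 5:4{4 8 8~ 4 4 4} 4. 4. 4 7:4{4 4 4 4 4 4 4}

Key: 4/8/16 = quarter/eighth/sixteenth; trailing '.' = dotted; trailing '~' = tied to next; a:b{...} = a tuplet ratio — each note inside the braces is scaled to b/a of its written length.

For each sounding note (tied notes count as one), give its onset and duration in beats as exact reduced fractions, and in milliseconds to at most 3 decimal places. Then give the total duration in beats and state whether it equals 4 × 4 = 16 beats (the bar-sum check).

1) 0.0ms=0b +289.157ms=4/5b
2) 289.157ms=4/5b +289.157ms=4/5b
3) 578.313ms=8/5b +289.157ms=4/5b
4) 867.47ms=12/5b +289.157ms=4/5b
5) 1156.627ms=16/5b +578.313ms=8/5b
6) 1734.94ms=24/5b +144.578ms=2/5b
7) 1879.518ms=26/5b +433.735ms=6/5b
8) 2313.253ms=32/5b +289.157ms=4/5b
9) 2602.41ms=36/5b +289.157ms=4/5b
10) 2891.566ms=8b +542.169ms=3/2b
11) 3433.735ms=19/2b +542.169ms=3/2b
12) 3975.904ms=11b +361.446ms=1b
13) 4337.349ms=12b +206.54ms=4/7b
14) 4543.89ms=88/7b +206.54ms=4/7b
15) 4750.43ms=92/7b +206.54ms=4/7b
16) 4956.971ms=96/7b +206.54ms=4/7b
17) 5163.511ms=100/7b +206.54ms=4/7b
18) 5370.052ms=104/7b +206.54ms=4/7b
19) 5576.592ms=108/7b +206.54ms=4/7b
Σ=16b of 16 (166bpm 4/4) — PASS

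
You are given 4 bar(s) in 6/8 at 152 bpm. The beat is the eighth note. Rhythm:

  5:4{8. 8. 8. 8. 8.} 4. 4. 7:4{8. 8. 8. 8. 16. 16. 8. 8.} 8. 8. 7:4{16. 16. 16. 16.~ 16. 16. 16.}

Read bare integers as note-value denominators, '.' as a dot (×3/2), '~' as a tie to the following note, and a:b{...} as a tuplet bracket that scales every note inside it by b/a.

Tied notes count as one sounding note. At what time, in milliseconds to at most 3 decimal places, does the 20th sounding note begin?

note 20 onset = 153/7b = 8627.82ms

1. 0.0ms @ 0 + 473.684ms (6/5)
2. 473.684ms @ 6/5 + 473.684ms (6/5)
3. 947.368ms @ 12/5 + 473.684ms (6/5)
4. 1421.053ms @ 18/5 + 473.684ms (6/5)
5. 1894.737ms @ 24/5 + 473.684ms (6/5)
6. 2368.421ms @ 6 + 1184.211ms (3)
7. 3552.632ms @ 9 + 1184.211ms (3)
8. 4736.842ms @ 12 + 338.346ms (6/7)
9. 5075.188ms @ 90/7 + 338.346ms (6/7)
10. 5413.534ms @ 96/7 + 338.346ms (6/7)
11. 5751.88ms @ 102/7 + 338.346ms (6/7)
12. 6090.226ms @ 108/7 + 169.173ms (3/7)
13. 6259.398ms @ 111/7 + 169.173ms (3/7)
14. 6428.571ms @ 114/7 + 338.346ms (6/7)
15. 6766.917ms @ 120/7 + 338.346ms (6/7)
16. 7105.263ms @ 18 + 592.105ms (3/2)
17. 7697.368ms @ 39/2 + 592.105ms (3/2)
18. 8289.474ms @ 21 + 169.173ms (3/7)
19. 8458.647ms @ 150/7 + 169.173ms (3/7)
20. 8627.82ms @ 153/7 + 169.173ms (3/7)
21. 8796.992ms @ 156/7 + 338.346ms (6/7)
22. 9135.338ms @ 162/7 + 169.173ms (3/7)
23. 9304.511ms @ 165/7 + 169.173ms (3/7)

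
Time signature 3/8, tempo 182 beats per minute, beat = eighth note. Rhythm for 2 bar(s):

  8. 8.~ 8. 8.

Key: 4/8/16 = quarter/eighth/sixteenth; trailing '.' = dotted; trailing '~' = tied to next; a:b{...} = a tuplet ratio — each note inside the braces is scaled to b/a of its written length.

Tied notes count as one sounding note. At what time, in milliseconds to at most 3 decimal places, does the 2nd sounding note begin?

note 2 onset = 3/2b = 494.505ms

1. 0.0ms @ 0 + 494.505ms (3/2)
2. 494.505ms @ 3/2 + 989.011ms (3)
3. 1483.516ms @ 9/2 + 494.505ms (3/2)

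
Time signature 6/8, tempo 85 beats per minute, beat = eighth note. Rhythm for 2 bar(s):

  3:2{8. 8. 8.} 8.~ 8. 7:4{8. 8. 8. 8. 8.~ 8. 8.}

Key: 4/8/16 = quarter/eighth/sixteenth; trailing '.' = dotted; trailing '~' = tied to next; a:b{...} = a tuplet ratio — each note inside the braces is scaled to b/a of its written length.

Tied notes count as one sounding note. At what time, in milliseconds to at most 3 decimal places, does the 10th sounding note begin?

1. 0.0ms @ 0 + 705.882ms (1)
2. 705.882ms @ 1 + 705.882ms (1)
3. 1411.765ms @ 2 + 705.882ms (1)
4. 2117.647ms @ 3 + 2117.647ms (3)
5. 4235.294ms @ 6 + 605.042ms (6/7)
6. 4840.336ms @ 48/7 + 605.042ms (6/7)
7. 5445.378ms @ 54/7 + 605.042ms (6/7)
8. 6050.42ms @ 60/7 + 605.042ms (6/7)
9. 6655.462ms @ 66/7 + 1210.084ms (12/7)
10. 7865.546ms @ 78/7 + 605.042ms (6/7)

note 10 onset = 78/7b = 7865.546ms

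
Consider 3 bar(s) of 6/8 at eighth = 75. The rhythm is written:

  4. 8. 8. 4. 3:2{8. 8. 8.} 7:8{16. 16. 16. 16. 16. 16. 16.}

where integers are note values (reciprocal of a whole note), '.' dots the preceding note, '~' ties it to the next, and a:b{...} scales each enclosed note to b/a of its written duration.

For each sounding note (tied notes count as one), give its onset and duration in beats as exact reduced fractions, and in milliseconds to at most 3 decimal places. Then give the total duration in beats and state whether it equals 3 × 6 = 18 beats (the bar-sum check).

1) 0.0ms=0b +2400.0ms=3b
2) 2400.0ms=3b +1200.0ms=3/2b
3) 3600.0ms=9/2b +1200.0ms=3/2b
4) 4800.0ms=6b +2400.0ms=3b
5) 7200.0ms=9b +800.0ms=1b
6) 8000.0ms=10b +800.0ms=1b
7) 8800.0ms=11b +800.0ms=1b
8) 9600.0ms=12b +685.714ms=6/7b
9) 10285.714ms=90/7b +685.714ms=6/7b
10) 10971.429ms=96/7b +685.714ms=6/7b
11) 11657.143ms=102/7b +685.714ms=6/7b
12) 12342.857ms=108/7b +685.714ms=6/7b
13) 13028.571ms=114/7b +685.714ms=6/7b
14) 13714.286ms=120/7b +685.714ms=6/7b
Σ=18b of 18 (75bpm 6/8) — PASS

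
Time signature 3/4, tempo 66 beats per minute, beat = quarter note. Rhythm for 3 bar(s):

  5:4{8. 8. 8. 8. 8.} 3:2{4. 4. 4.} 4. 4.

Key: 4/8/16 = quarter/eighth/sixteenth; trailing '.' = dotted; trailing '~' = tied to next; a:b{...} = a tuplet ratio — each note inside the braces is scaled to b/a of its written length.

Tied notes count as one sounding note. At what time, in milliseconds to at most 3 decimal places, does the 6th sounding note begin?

1. 0.0ms @ 0 + 545.455ms (3/5)
2. 545.455ms @ 3/5 + 545.455ms (3/5)
3. 1090.909ms @ 6/5 + 545.455ms (3/5)
4. 1636.364ms @ 9/5 + 545.455ms (3/5)
5. 2181.818ms @ 12/5 + 545.455ms (3/5)
6. 2727.273ms @ 3 + 909.091ms (1)
7. 3636.364ms @ 4 + 909.091ms (1)
8. 4545.455ms @ 5 + 909.091ms (1)
9. 5454.545ms @ 6 + 1363.636ms (3/2)
10. 6818.182ms @ 15/2 + 1363.636ms (3/2)

note 6 onset = 3b = 2727.273ms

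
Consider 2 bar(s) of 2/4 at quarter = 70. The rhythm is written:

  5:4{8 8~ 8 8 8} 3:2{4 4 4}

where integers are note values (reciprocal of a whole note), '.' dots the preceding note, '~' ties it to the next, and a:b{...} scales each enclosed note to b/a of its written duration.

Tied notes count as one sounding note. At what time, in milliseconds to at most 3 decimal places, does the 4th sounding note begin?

note 4 onset = 8/5b = 1371.429ms

1. 0.0ms @ 0 + 342.857ms (2/5)
2. 342.857ms @ 2/5 + 685.714ms (4/5)
3. 1028.571ms @ 6/5 + 342.857ms (2/5)
4. 1371.429ms @ 8/5 + 342.857ms (2/5)
5. 1714.286ms @ 2 + 571.429ms (2/3)
6. 2285.714ms @ 8/3 + 571.429ms (2/3)
7. 2857.143ms @ 10/3 + 571.429ms (2/3)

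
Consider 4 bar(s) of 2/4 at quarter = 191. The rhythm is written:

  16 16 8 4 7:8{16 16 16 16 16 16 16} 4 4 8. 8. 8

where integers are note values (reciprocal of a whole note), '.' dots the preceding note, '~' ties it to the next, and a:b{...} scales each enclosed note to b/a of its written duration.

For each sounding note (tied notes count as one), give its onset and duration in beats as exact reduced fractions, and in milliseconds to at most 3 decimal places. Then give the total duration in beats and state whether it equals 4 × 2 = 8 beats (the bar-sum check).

1) 0.0ms=0b +78.534ms=1/4b
2) 78.534ms=1/4b +78.534ms=1/4b
3) 157.068ms=1/2b +157.068ms=1/2b
4) 314.136ms=1b +314.136ms=1b
5) 628.272ms=2b +89.753ms=2/7b
6) 718.025ms=16/7b +89.753ms=2/7b
7) 807.779ms=18/7b +89.753ms=2/7b
8) 897.532ms=20/7b +89.753ms=2/7b
9) 987.285ms=22/7b +89.753ms=2/7b
10) 1077.038ms=24/7b +89.753ms=2/7b
11) 1166.791ms=26/7b +89.753ms=2/7b
12) 1256.545ms=4b +314.136ms=1b
13) 1570.681ms=5b +314.136ms=1b
14) 1884.817ms=6b +235.602ms=3/4b
15) 2120.419ms=27/4b +235.602ms=3/4b
16) 2356.021ms=15/2b +157.068ms=1/2b
Σ=8b of 8 (191bpm 2/4) — PASS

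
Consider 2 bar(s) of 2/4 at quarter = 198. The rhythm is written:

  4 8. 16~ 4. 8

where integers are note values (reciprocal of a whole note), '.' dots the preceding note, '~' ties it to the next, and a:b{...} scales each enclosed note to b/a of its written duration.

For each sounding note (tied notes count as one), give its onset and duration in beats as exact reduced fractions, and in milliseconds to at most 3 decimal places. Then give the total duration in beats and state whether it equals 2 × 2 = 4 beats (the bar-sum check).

1) 0.0ms=0b +303.03ms=1b
2) 303.03ms=1b +227.273ms=3/4b
3) 530.303ms=7/4b +530.303ms=7/4b
4) 1060.606ms=7/2b +151.515ms=1/2b
Σ=4b of 4 (198bpm 2/4) — PASS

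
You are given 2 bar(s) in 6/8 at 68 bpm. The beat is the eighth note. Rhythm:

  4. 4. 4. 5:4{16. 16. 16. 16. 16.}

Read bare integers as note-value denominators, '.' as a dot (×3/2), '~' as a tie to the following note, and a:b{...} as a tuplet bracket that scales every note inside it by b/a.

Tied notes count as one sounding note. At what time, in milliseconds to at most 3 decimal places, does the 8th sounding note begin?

note 8 onset = 57/5b = 10058.824ms

1. 0.0ms @ 0 + 2647.059ms (3)
2. 2647.059ms @ 3 + 2647.059ms (3)
3. 5294.118ms @ 6 + 2647.059ms (3)
4. 7941.176ms @ 9 + 529.412ms (3/5)
5. 8470.588ms @ 48/5 + 529.412ms (3/5)
6. 9000.0ms @ 51/5 + 529.412ms (3/5)
7. 9529.412ms @ 54/5 + 529.412ms (3/5)
8. 10058.824ms @ 57/5 + 529.412ms (3/5)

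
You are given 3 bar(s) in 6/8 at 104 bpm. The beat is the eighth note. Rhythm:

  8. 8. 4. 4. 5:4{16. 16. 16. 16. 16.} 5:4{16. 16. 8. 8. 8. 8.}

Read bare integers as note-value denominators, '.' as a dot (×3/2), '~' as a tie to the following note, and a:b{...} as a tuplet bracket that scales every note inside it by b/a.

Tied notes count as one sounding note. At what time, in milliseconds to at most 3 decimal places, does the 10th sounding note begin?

note 10 onset = 12b = 6923.077ms

1. 0.0ms @ 0 + 865.385ms (3/2)
2. 865.385ms @ 3/2 + 865.385ms (3/2)
3. 1730.769ms @ 3 + 1730.769ms (3)
4. 3461.538ms @ 6 + 1730.769ms (3)
5. 5192.308ms @ 9 + 346.154ms (3/5)
6. 5538.462ms @ 48/5 + 346.154ms (3/5)
7. 5884.615ms @ 51/5 + 346.154ms (3/5)
8. 6230.769ms @ 54/5 + 346.154ms (3/5)
9. 6576.923ms @ 57/5 + 346.154ms (3/5)
10. 6923.077ms @ 12 + 346.154ms (3/5)
11. 7269.231ms @ 63/5 + 346.154ms (3/5)
12. 7615.385ms @ 66/5 + 692.308ms (6/5)
13. 8307.692ms @ 72/5 + 692.308ms (6/5)
14. 9000.0ms @ 78/5 + 692.308ms (6/5)
15. 9692.308ms @ 84/5 + 692.308ms (6/5)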